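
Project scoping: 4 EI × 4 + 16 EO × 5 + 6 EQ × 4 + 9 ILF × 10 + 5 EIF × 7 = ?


UFP = EI*4 + EO*5 + EQ*4 + ILF*10 + EIF*7
UFP = 4*4 + 16*5 + 6*4 + 9*10 + 5*7
UFP = 16 + 80 + 24 + 90 + 35
UFP = 245

245


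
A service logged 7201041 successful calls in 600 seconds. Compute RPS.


Formula: throughput = requests / seconds
throughput = 7201041 / 600
throughput = 12001.74 requests/second

12001.74 requests/second


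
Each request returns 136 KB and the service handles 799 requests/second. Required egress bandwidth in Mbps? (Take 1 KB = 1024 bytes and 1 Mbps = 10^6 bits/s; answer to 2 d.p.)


Formula: Mbps = payload_bytes * RPS * 8 / 1e6
Payload per request = 136 KB = 136 * 1024 = 139264 bytes
Total bytes/sec = 139264 * 799 = 111271936
Total bits/sec = 111271936 * 8 = 890175488
Mbps = 890175488 / 1e6 = 890.18

890.18 Mbps


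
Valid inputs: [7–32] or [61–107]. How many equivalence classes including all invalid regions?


Valid ranges: [7,32] and [61,107]
Class 1: x < 7 — invalid
Class 2: 7 ≤ x ≤ 32 — valid
Class 3: 32 < x < 61 — invalid (gap between ranges)
Class 4: 61 ≤ x ≤ 107 — valid
Class 5: x > 107 — invalid
Total equivalence classes: 5

5 equivalence classes


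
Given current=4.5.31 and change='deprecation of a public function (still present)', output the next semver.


Current: 4.5.31
Change category: 'deprecation of a public function (still present)' → minor bump
SemVer rule: minor bump → increment MINOR, reset PATCH to 0 (MAJOR unchanged)
New: 4.6.0

4.6.0


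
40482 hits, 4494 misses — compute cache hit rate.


Formula: hit rate = hits / (hits + misses) * 100
hit rate = 40482 / (40482 + 4494) * 100
hit rate = 40482 / 44976 * 100
hit rate = 90.01%

90.01%


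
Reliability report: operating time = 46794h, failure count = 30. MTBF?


Formula: MTBF = Total operating time / Number of failures
MTBF = 46794 / 30
MTBF = 1559.8 hours

1559.8 hours


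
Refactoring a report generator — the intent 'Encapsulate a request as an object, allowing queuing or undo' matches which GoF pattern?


This matches the Command pattern

Command


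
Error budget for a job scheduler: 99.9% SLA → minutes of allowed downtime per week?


Formula: allowed downtime = period * (100 - SLA) / 100
Period (week) = 10080 minutes
Unavailability fraction = (100 - 99.9) / 100
Allowed downtime = 10080 * (100 - 99.9) / 100
Allowed downtime = 10.08 minutes

10.08 minutes


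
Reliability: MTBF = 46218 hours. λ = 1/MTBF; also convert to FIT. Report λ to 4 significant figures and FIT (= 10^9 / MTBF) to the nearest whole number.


Formula: λ = 1 / MTBF; FIT = λ × 1e9 = 1e9 / MTBF
λ = 1 / 46218 ≈ 2.164e-05 failures/hour
FIT = 1e9 / 46218 ≈ 21637 failures per 1e9 hours (nearest whole number)

λ = 2.164e-05 /h, FIT = 21637


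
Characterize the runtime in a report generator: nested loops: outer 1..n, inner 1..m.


Reasoning: product of independent bounds
Complexity: O(n*m)

O(n*m)


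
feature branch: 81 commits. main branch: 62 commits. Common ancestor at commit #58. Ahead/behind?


Common ancestor: commit #58
feature commits after divergence: 81 - 58 = 23
main commits after divergence: 62 - 58 = 4
feature is 23 commits ahead of main
main is 4 commits ahead of feature

feature ahead: 23, main ahead: 4


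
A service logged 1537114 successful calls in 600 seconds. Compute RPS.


Formula: throughput = requests / seconds
throughput = 1537114 / 600
throughput = 2561.86 requests/second

2561.86 requests/second


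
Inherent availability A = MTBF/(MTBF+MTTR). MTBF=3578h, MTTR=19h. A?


Availability = MTBF / (MTBF + MTTR)
Availability = 3578 / (3578 + 19)
Availability = 3578 / 3597
Availability = 99.4718%

99.4718%


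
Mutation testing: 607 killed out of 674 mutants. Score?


Mutation score = killed / total * 100
Mutation score = 607 / 674 * 100
Mutation score = 90.06%

90.06%


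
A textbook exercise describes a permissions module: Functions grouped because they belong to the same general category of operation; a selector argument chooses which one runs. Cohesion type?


Reasoning: Grouped by category of activity, not by data or sequence
Type: Logical cohesion

Logical cohesion


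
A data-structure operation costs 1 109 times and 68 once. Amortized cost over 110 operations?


Formula: Amortized cost = Total cost / Operations
Total cost = (109 * 1) + (1 * 68)
Total cost = 109 + 68 = 177
Amortized = 177 / 110 = 1.6091

1.6091


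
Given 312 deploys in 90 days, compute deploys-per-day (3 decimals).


Formula: deployments per day = releases / days
= 312 / 90
= 3.467 deploys/day
(equivalently, 24.27 deploys/week)

3.467 deploys/day


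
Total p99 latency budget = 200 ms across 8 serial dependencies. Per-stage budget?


Formula: per_stage = total_budget / stages
per_stage = 200 / 8
per_stage = 25.0 ms

25.0 ms


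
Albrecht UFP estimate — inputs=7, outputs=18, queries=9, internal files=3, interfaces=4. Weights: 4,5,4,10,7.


UFP = EI*4 + EO*5 + EQ*4 + ILF*10 + EIF*7
UFP = 7*4 + 18*5 + 9*4 + 3*10 + 4*7
UFP = 28 + 90 + 36 + 30 + 28
UFP = 212

212


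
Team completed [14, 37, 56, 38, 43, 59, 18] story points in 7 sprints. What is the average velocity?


Formula: Avg velocity = Total points / Number of sprints
Points: [14, 37, 56, 38, 43, 59, 18]
Sum = 14 + 37 + 56 + 38 + 43 + 59 + 18 = 265
Avg velocity = 265 / 7 = 37.86 points/sprint

37.86 points/sprint


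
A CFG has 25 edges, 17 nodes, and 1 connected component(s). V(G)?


Formula: V(G) = E - N + 2P
V(G) = 25 - 17 + 2*1
V(G) = 8 + 2
V(G) = 10

10


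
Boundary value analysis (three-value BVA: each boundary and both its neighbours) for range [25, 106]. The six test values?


Range: [25, 106]
Boundaries: just below min, min, min+1, max-1, max, just above max
Values: [24, 25, 26, 105, 106, 107]

[24, 25, 26, 105, 106, 107]


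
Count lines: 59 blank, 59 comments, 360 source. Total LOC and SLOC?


Total LOC = blank + comment + code
Total LOC = 59 + 59 + 360 = 478
SLOC (source only) = code = 360

Total LOC: 478, SLOC: 360


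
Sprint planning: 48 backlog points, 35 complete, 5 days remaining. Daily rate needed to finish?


Formula: Required rate = Remaining points / Days left
Remaining = 48 - 35 = 13 points
Required rate = 13 / 5 = 2.6 points/day

2.6 points/day


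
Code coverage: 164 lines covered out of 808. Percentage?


Coverage = covered / total * 100
Coverage = 164 / 808 * 100
Coverage = 20.3%

20.3%


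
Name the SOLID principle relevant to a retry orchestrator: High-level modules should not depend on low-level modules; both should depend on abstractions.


This describes the Dependency Inversion Principle (DIP)

Dependency Inversion Principle (DIP)


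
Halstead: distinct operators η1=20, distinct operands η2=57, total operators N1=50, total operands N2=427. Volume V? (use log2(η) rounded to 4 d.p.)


Formula: V = N * log2(η), where N = N1 + N2 and η = η1 + η2
η = 20 + 57 = 77
N = 50 + 427 = 477
log2(77) ≈ 6.2668
V = 477 * 6.2668 = 2989.26

2989.26


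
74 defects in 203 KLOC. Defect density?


Defect density = defects / KLOC
Defect density = 74 / 203
Defect density = 0.365 defects/KLOC

0.365 defects/KLOC


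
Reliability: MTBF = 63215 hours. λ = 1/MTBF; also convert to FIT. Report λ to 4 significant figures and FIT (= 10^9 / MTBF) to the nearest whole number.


Formula: λ = 1 / MTBF; FIT = λ × 1e9 = 1e9 / MTBF
λ = 1 / 63215 ≈ 1.582e-05 failures/hour
FIT = 1e9 / 63215 ≈ 15819 failures per 1e9 hours (nearest whole number)

λ = 1.582e-05 /h, FIT = 15819


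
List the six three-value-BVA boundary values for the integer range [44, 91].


Range: [44, 91]
Boundaries: just below min, min, min+1, max-1, max, just above max
Values: [43, 44, 45, 90, 91, 92]

[43, 44, 45, 90, 91, 92]


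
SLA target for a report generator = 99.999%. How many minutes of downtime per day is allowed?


Formula: allowed downtime = period * (100 - SLA) / 100
Period (day) = 1440 minutes
Unavailability fraction = (100 - 99.999) / 100
Allowed downtime = 1440 * (100 - 99.999) / 100
Allowed downtime = 0.0144 minutes

0.0144 minutes


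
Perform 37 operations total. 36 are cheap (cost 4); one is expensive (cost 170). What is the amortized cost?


Formula: Amortized cost = Total cost / Operations
Total cost = (36 * 4) + (1 * 170)
Total cost = 144 + 170 = 314
Amortized = 314 / 37 = 8.4865

8.4865


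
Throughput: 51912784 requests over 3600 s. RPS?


Formula: throughput = requests / seconds
throughput = 51912784 / 3600
throughput = 14420.22 requests/second

14420.22 requests/second


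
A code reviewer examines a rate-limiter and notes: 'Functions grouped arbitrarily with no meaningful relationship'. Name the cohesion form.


Reasoning: Worst: random grouping
Type: Coincidental cohesion

Coincidental cohesion


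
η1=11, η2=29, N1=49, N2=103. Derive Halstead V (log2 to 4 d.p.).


Formula: V = N * log2(η), where N = N1 + N2 and η = η1 + η2
η = 11 + 29 = 40
N = 49 + 103 = 152
log2(40) ≈ 5.3219
V = 152 * 5.3219 = 808.93

808.93


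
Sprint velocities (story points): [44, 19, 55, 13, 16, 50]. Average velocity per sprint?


Formula: Avg velocity = Total points / Number of sprints
Points: [44, 19, 55, 13, 16, 50]
Sum = 44 + 19 + 55 + 13 + 16 + 50 = 197
Avg velocity = 197 / 6 = 32.83 points/sprint

32.83 points/sprint


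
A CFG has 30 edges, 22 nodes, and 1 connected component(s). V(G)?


Formula: V(G) = E - N + 2P
V(G) = 30 - 22 + 2*1
V(G) = 8 + 2
V(G) = 10

10


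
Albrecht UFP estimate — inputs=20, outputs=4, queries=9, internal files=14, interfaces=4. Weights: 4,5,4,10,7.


UFP = EI*4 + EO*5 + EQ*4 + ILF*10 + EIF*7
UFP = 20*4 + 4*5 + 9*4 + 14*10 + 4*7
UFP = 80 + 20 + 36 + 140 + 28
UFP = 304

304


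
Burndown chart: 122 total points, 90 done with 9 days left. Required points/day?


Formula: Required rate = Remaining points / Days left
Remaining = 122 - 90 = 32 points
Required rate = 32 / 9 = 3.56 points/day

3.56 points/day


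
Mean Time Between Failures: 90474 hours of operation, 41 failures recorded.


Formula: MTBF = Total operating time / Number of failures
MTBF = 90474 / 41
MTBF = 2206.68 hours

2206.68 hours


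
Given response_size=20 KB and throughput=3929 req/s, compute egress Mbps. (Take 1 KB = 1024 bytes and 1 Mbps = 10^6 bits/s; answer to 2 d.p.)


Formula: Mbps = payload_bytes * RPS * 8 / 1e6
Payload per request = 20 KB = 20 * 1024 = 20480 bytes
Total bytes/sec = 20480 * 3929 = 80465920
Total bits/sec = 80465920 * 8 = 643727360
Mbps = 643727360 / 1e6 = 643.73

643.73 Mbps


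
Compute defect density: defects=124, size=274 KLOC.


Defect density = defects / KLOC
Defect density = 124 / 274
Defect density = 0.453 defects/KLOC

0.453 defects/KLOC


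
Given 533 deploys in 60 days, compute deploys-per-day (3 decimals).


Formula: deployments per day = releases / days
= 533 / 60
= 8.883 deploys/day
(equivalently, 62.18 deploys/week)

8.883 deploys/day


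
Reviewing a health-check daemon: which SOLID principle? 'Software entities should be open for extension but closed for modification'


This describes the Open/Closed Principle (OCP)

Open/Closed Principle (OCP)


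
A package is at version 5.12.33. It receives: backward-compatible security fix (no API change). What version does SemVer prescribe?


Current: 5.12.33
Change category: 'backward-compatible security fix (no API change)' → patch bump
SemVer rule: patch bump → increment PATCH (MAJOR and MINOR unchanged)
New: 5.12.34

5.12.34


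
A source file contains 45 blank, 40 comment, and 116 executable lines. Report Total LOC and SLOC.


Total LOC = blank + comment + code
Total LOC = 45 + 40 + 116 = 201
SLOC (source only) = code = 116

Total LOC: 201, SLOC: 116


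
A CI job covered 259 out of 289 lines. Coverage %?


Coverage = covered / total * 100
Coverage = 259 / 289 * 100
Coverage = 89.62%

89.62%


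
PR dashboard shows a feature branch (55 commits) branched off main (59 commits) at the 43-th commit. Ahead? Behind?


Common ancestor: commit #43
feature commits after divergence: 55 - 43 = 12
main commits after divergence: 59 - 43 = 16
feature is 12 commits ahead of main
main is 16 commits ahead of feature

feature ahead: 12, main ahead: 16


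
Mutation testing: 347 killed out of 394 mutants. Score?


Mutation score = killed / total * 100
Mutation score = 347 / 394 * 100
Mutation score = 88.07%

88.07%


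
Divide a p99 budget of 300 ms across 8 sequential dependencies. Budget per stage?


Formula: per_stage = total_budget / stages
per_stage = 300 / 8
per_stage = 37.5 ms

37.5 ms


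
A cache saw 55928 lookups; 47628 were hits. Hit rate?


Formula: hit rate = hits / (hits + misses) * 100
hit rate = 47628 / (47628 + 8300) * 100
hit rate = 47628 / 55928 * 100
hit rate = 85.16%

85.16%


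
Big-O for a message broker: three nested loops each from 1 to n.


Reasoning: three levels of nesting over n
Complexity: O(n^3)

O(n^3)


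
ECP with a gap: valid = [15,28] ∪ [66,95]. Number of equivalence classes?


Valid ranges: [15,28] and [66,95]
Class 1: x < 15 — invalid
Class 2: 15 ≤ x ≤ 28 — valid
Class 3: 28 < x < 66 — invalid (gap between ranges)
Class 4: 66 ≤ x ≤ 95 — valid
Class 5: x > 95 — invalid
Total equivalence classes: 5

5 equivalence classes


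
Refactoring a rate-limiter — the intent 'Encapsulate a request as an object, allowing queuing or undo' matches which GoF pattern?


This matches the Command pattern

Command


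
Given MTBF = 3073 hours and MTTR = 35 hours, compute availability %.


Availability = MTBF / (MTBF + MTTR)
Availability = 3073 / (3073 + 35)
Availability = 3073 / 3108
Availability = 98.8739%

98.8739%


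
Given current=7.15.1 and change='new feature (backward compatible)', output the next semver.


Current: 7.15.1
Change category: 'new feature (backward compatible)' → minor bump
SemVer rule: minor bump → increment MINOR, reset PATCH to 0 (MAJOR unchanged)
New: 7.16.0

7.16.0


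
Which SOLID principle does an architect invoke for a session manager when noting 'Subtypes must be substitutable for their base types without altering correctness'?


This describes the Liskov Substitution Principle (LSP)

Liskov Substitution Principle (LSP)


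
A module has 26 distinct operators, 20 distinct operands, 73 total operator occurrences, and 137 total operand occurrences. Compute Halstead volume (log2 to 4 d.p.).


Formula: V = N * log2(η), where N = N1 + N2 and η = η1 + η2
η = 26 + 20 = 46
N = 73 + 137 = 210
log2(46) ≈ 5.5236
V = 210 * 5.5236 = 1159.96

1159.96


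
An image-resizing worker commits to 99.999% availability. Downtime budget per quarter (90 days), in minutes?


Formula: allowed downtime = period * (100 - SLA) / 100
Period (quarter (90 days)) = 129600 minutes
Unavailability fraction = (100 - 99.999) / 100
Allowed downtime = 129600 * (100 - 99.999) / 100
Allowed downtime = 1.296 minutes

1.296 minutes


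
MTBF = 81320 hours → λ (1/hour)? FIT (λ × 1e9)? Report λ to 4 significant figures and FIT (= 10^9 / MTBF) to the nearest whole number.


Formula: λ = 1 / MTBF; FIT = λ × 1e9 = 1e9 / MTBF
λ = 1 / 81320 ≈ 1.230e-05 failures/hour
FIT = 1e9 / 81320 ≈ 12297 failures per 1e9 hours (nearest whole number)

λ = 1.230e-05 /h, FIT = 12297


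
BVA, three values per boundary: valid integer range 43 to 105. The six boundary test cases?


Range: [43, 105]
Boundaries: just below min, min, min+1, max-1, max, just above max
Values: [42, 43, 44, 104, 105, 106]

[42, 43, 44, 104, 105, 106]


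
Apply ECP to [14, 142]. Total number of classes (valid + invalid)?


Valid range: [14, 142]
Class 1: x < 14 — invalid
Class 2: 14 ≤ x ≤ 142 — valid
Class 3: x > 142 — invalid
Total equivalence classes: 3

3 equivalence classes


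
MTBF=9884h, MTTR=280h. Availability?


Availability = MTBF / (MTBF + MTTR)
Availability = 9884 / (9884 + 280)
Availability = 9884 / 10164
Availability = 97.2452%

97.2452%


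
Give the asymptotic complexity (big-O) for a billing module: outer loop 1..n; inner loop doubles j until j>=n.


Reasoning: linear outer times logarithmic inner
Complexity: O(n log n)

O(n log n)


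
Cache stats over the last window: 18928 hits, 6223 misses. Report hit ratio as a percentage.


Formula: hit rate = hits / (hits + misses) * 100
hit rate = 18928 / (18928 + 6223) * 100
hit rate = 18928 / 25151 * 100
hit rate = 75.26%

75.26%


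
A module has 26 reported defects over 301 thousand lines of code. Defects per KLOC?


Defect density = defects / KLOC
Defect density = 26 / 301
Defect density = 0.086 defects/KLOC

0.086 defects/KLOC


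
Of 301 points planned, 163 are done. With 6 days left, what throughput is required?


Formula: Required rate = Remaining points / Days left
Remaining = 301 - 163 = 138 points
Required rate = 138 / 6 = 23.0 points/day

23.0 points/day


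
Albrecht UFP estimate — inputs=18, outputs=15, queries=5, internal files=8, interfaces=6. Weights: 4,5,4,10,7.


UFP = EI*4 + EO*5 + EQ*4 + ILF*10 + EIF*7
UFP = 18*4 + 15*5 + 5*4 + 8*10 + 6*7
UFP = 72 + 75 + 20 + 80 + 42
UFP = 289

289


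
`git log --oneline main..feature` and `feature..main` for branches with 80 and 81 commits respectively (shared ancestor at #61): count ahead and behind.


Common ancestor: commit #61
feature commits after divergence: 80 - 61 = 19
main commits after divergence: 81 - 61 = 20
feature is 19 commits ahead of main
main is 20 commits ahead of feature

feature ahead: 19, main ahead: 20


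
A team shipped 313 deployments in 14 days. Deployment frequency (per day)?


Formula: deployments per day = releases / days
= 313 / 14
= 22.357 deploys/day
(equivalently, 156.5 deploys/week)

22.357 deploys/day


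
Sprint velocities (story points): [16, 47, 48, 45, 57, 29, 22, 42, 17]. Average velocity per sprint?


Formula: Avg velocity = Total points / Number of sprints
Points: [16, 47, 48, 45, 57, 29, 22, 42, 17]
Sum = 16 + 47 + 48 + 45 + 57 + 29 + 22 + 42 + 17 = 323
Avg velocity = 323 / 9 = 35.89 points/sprint

35.89 points/sprint


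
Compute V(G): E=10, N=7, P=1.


Formula: V(G) = E - N + 2P
V(G) = 10 - 7 + 2*1
V(G) = 3 + 2
V(G) = 5

5


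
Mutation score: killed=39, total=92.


Mutation score = killed / total * 100
Mutation score = 39 / 92 * 100
Mutation score = 42.39%

42.39%


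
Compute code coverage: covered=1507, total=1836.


Coverage = covered / total * 100
Coverage = 1507 / 1836 * 100
Coverage = 82.08%

82.08%


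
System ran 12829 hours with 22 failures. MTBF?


Formula: MTBF = Total operating time / Number of failures
MTBF = 12829 / 22
MTBF = 583.14 hours

583.14 hours


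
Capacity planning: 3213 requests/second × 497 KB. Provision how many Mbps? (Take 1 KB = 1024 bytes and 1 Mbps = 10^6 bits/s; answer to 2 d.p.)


Formula: Mbps = payload_bytes * RPS * 8 / 1e6
Payload per request = 497 KB = 497 * 1024 = 508928 bytes
Total bytes/sec = 508928 * 3213 = 1635185664
Total bits/sec = 1635185664 * 8 = 13081485312
Mbps = 13081485312 / 1e6 = 13081.49

13081.49 Mbps


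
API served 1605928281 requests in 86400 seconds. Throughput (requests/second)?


Formula: throughput = requests / seconds
throughput = 1605928281 / 86400
throughput = 18587.13 requests/second

18587.13 requests/second


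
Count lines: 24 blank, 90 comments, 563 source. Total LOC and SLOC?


Total LOC = blank + comment + code
Total LOC = 24 + 90 + 563 = 677
SLOC (source only) = code = 563

Total LOC: 677, SLOC: 563


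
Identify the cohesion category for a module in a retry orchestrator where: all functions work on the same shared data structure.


Reasoning: Functions share data
Type: Communicational cohesion

Communicational cohesion


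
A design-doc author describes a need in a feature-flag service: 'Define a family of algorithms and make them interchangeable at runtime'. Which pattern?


This matches the Strategy pattern

Strategy


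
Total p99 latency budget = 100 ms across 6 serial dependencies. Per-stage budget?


Formula: per_stage = total_budget / stages
per_stage = 100 / 6
per_stage = 16.67 ms

16.67 ms


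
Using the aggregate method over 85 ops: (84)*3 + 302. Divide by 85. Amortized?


Formula: Amortized cost = Total cost / Operations
Total cost = (84 * 3) + (1 * 302)
Total cost = 252 + 302 = 554
Amortized = 554 / 85 = 6.5176

6.5176


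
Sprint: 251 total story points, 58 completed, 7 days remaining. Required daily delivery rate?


Formula: Required rate = Remaining points / Days left
Remaining = 251 - 58 = 193 points
Required rate = 193 / 7 = 27.57 points/day

27.57 points/day


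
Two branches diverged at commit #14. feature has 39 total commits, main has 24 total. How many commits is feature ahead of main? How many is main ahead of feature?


Common ancestor: commit #14
feature commits after divergence: 39 - 14 = 25
main commits after divergence: 24 - 14 = 10
feature is 25 commits ahead of main
main is 10 commits ahead of feature

feature ahead: 25, main ahead: 10


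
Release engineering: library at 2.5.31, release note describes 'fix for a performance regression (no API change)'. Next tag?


Current: 2.5.31
Change category: 'fix for a performance regression (no API change)' → patch bump
SemVer rule: patch bump → increment PATCH (MAJOR and MINOR unchanged)
New: 2.5.32

2.5.32


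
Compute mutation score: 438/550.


Mutation score = killed / total * 100
Mutation score = 438 / 550 * 100
Mutation score = 79.64%

79.64%


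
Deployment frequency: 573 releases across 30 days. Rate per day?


Formula: deployments per day = releases / days
= 573 / 30
= 19.1 deploys/day
(equivalently, 133.7 deploys/week)

19.1 deploys/day


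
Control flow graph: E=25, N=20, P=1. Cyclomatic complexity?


Formula: V(G) = E - N + 2P
V(G) = 25 - 20 + 2*1
V(G) = 5 + 2
V(G) = 7

7


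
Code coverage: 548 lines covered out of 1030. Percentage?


Coverage = covered / total * 100
Coverage = 548 / 1030 * 100
Coverage = 53.2%

53.2%


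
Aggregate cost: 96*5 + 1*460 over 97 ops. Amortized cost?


Formula: Amortized cost = Total cost / Operations
Total cost = (96 * 5) + (1 * 460)
Total cost = 480 + 460 = 940
Amortized = 940 / 97 = 9.6907

9.6907


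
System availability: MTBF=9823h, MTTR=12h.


Availability = MTBF / (MTBF + MTTR)
Availability = 9823 / (9823 + 12)
Availability = 9823 / 9835
Availability = 99.878%

99.878%


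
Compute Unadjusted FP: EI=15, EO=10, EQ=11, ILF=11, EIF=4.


UFP = EI*4 + EO*5 + EQ*4 + ILF*10 + EIF*7
UFP = 15*4 + 10*5 + 11*4 + 11*10 + 4*7
UFP = 60 + 50 + 44 + 110 + 28
UFP = 292

292


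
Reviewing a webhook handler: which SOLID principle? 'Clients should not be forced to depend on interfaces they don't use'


This describes the Interface Segregation Principle (ISP)

Interface Segregation Principle (ISP)


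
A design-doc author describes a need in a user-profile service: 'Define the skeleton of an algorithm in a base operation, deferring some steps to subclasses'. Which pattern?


This matches the Template Method pattern

Template Method


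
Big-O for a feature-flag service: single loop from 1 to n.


Reasoning: one pass through n items
Complexity: O(n)

O(n)


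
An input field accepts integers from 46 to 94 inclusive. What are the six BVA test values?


Range: [46, 94]
Boundaries: just below min, min, min+1, max-1, max, just above max
Values: [45, 46, 47, 93, 94, 95]

[45, 46, 47, 93, 94, 95]


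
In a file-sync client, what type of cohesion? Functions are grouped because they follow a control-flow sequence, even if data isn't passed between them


Reasoning: Grouped by order of execution within a routine, not by data flow
Type: Procedural cohesion

Procedural cohesion


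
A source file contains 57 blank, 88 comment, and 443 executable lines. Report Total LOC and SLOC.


Total LOC = blank + comment + code
Total LOC = 57 + 88 + 443 = 588
SLOC (source only) = code = 443

Total LOC: 588, SLOC: 443


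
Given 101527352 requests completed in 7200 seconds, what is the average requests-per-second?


Formula: throughput = requests / seconds
throughput = 101527352 / 7200
throughput = 14101.02 requests/second

14101.02 requests/second


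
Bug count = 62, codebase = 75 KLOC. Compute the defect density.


Defect density = defects / KLOC
Defect density = 62 / 75
Defect density = 0.827 defects/KLOC

0.827 defects/KLOC


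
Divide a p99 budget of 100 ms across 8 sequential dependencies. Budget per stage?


Formula: per_stage = total_budget / stages
per_stage = 100 / 8
per_stage = 12.5 ms

12.5 ms


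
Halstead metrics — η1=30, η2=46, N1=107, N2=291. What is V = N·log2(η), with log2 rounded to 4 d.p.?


Formula: V = N * log2(η), where N = N1 + N2 and η = η1 + η2
η = 30 + 46 = 76
N = 107 + 291 = 398
log2(76) ≈ 6.2479
V = 398 * 6.2479 = 2486.66

2486.66


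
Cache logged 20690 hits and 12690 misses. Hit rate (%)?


Formula: hit rate = hits / (hits + misses) * 100
hit rate = 20690 / (20690 + 12690) * 100
hit rate = 20690 / 33380 * 100
hit rate = 61.98%

61.98%


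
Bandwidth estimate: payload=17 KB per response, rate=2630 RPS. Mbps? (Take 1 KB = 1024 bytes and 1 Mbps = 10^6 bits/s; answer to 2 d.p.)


Formula: Mbps = payload_bytes * RPS * 8 / 1e6
Payload per request = 17 KB = 17 * 1024 = 17408 bytes
Total bytes/sec = 17408 * 2630 = 45783040
Total bits/sec = 45783040 * 8 = 366264320
Mbps = 366264320 / 1e6 = 366.26

366.26 Mbps


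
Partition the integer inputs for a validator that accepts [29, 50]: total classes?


Valid range: [29, 50]
Class 1: x < 29 — invalid
Class 2: 29 ≤ x ≤ 50 — valid
Class 3: x > 50 — invalid
Total equivalence classes: 3

3 equivalence classes


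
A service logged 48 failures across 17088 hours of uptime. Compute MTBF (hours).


Formula: MTBF = Total operating time / Number of failures
MTBF = 17088 / 48
MTBF = 356.0 hours

356.0 hours


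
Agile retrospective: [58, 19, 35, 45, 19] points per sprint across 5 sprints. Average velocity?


Formula: Avg velocity = Total points / Number of sprints
Points: [58, 19, 35, 45, 19]
Sum = 58 + 19 + 35 + 45 + 19 = 176
Avg velocity = 176 / 5 = 35.2 points/sprint

35.2 points/sprint


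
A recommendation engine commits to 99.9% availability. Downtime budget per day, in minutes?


Formula: allowed downtime = period * (100 - SLA) / 100
Period (day) = 1440 minutes
Unavailability fraction = (100 - 99.9) / 100
Allowed downtime = 1440 * (100 - 99.9) / 100
Allowed downtime = 1.44 minutes

1.44 minutes


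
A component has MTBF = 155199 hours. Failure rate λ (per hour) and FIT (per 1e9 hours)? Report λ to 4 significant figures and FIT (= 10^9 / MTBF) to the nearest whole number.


Formula: λ = 1 / MTBF; FIT = λ × 1e9 = 1e9 / MTBF
λ = 1 / 155199 ≈ 6.443e-06 failures/hour
FIT = 1e9 / 155199 ≈ 6443 failures per 1e9 hours (nearest whole number)

λ = 6.443e-06 /h, FIT = 6443


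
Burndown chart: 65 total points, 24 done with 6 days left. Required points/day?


Formula: Required rate = Remaining points / Days left
Remaining = 65 - 24 = 41 points
Required rate = 41 / 6 = 6.83 points/day

6.83 points/day


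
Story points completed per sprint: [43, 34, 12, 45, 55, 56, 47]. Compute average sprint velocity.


Formula: Avg velocity = Total points / Number of sprints
Points: [43, 34, 12, 45, 55, 56, 47]
Sum = 43 + 34 + 12 + 45 + 55 + 56 + 47 = 292
Avg velocity = 292 / 7 = 41.71 points/sprint

41.71 points/sprint


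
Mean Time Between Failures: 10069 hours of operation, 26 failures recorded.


Formula: MTBF = Total operating time / Number of failures
MTBF = 10069 / 26
MTBF = 387.27 hours

387.27 hours


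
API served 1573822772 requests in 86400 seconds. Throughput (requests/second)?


Formula: throughput = requests / seconds
throughput = 1573822772 / 86400
throughput = 18215.54 requests/second

18215.54 requests/second


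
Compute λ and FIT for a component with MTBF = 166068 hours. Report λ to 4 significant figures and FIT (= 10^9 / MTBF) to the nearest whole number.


Formula: λ = 1 / MTBF; FIT = λ × 1e9 = 1e9 / MTBF
λ = 1 / 166068 ≈ 6.022e-06 failures/hour
FIT = 1e9 / 166068 ≈ 6022 failures per 1e9 hours (nearest whole number)

λ = 6.022e-06 /h, FIT = 6022


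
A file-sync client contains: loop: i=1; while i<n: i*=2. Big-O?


Reasoning: i doubles each step so iterations are log2(n)
Complexity: O(log n)

O(log n)


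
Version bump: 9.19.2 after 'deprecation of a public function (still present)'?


Current: 9.19.2
Change category: 'deprecation of a public function (still present)' → minor bump
SemVer rule: minor bump → increment MINOR, reset PATCH to 0 (MAJOR unchanged)
New: 9.20.0

9.20.0


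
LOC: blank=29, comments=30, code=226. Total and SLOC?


Total LOC = blank + comment + code
Total LOC = 29 + 30 + 226 = 285
SLOC (source only) = code = 226

Total LOC: 285, SLOC: 226


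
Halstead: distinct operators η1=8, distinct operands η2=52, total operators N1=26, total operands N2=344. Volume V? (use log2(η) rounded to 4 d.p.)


Formula: V = N * log2(η), where N = N1 + N2 and η = η1 + η2
η = 8 + 52 = 60
N = 26 + 344 = 370
log2(60) ≈ 5.9069
V = 370 * 5.9069 = 2185.55

2185.55


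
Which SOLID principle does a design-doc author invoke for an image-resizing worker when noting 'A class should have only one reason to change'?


This describes the Single Responsibility Principle (SRP)

Single Responsibility Principle (SRP)


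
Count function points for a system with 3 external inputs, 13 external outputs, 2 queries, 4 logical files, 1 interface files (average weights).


UFP = EI*4 + EO*5 + EQ*4 + ILF*10 + EIF*7
UFP = 3*4 + 13*5 + 2*4 + 4*10 + 1*7
UFP = 12 + 65 + 8 + 40 + 7
UFP = 132

132


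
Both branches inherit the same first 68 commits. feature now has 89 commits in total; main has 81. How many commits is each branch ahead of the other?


Common ancestor: commit #68
feature commits after divergence: 89 - 68 = 21
main commits after divergence: 81 - 68 = 13
feature is 21 commits ahead of main
main is 13 commits ahead of feature

feature ahead: 21, main ahead: 13


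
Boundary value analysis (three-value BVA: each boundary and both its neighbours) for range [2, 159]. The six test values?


Range: [2, 159]
Boundaries: just below min, min, min+1, max-1, max, just above max
Values: [1, 2, 3, 158, 159, 160]

[1, 2, 3, 158, 159, 160]


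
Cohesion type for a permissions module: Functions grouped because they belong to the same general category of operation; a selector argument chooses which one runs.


Reasoning: Grouped by category of activity, not by data or sequence
Type: Logical cohesion

Logical cohesion


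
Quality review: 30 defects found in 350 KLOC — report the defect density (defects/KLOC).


Defect density = defects / KLOC
Defect density = 30 / 350
Defect density = 0.086 defects/KLOC

0.086 defects/KLOC


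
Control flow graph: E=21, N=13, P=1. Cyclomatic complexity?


Formula: V(G) = E - N + 2P
V(G) = 21 - 13 + 2*1
V(G) = 8 + 2
V(G) = 10

10


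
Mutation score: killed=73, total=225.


Mutation score = killed / total * 100
Mutation score = 73 / 225 * 100
Mutation score = 32.44%

32.44%


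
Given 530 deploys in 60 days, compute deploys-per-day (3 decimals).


Formula: deployments per day = releases / days
= 530 / 60
= 8.833 deploys/day
(equivalently, 61.83 deploys/week)

8.833 deploys/day


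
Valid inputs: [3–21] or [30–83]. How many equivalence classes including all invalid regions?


Valid ranges: [3,21] and [30,83]
Class 1: x < 3 — invalid
Class 2: 3 ≤ x ≤ 21 — valid
Class 3: 21 < x < 30 — invalid (gap between ranges)
Class 4: 30 ≤ x ≤ 83 — valid
Class 5: x > 83 — invalid
Total equivalence classes: 5

5 equivalence classes


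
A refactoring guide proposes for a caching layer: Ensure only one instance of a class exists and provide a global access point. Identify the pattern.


This matches the Singleton pattern

Singleton


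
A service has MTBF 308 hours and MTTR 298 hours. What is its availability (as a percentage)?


Availability = MTBF / (MTBF + MTTR)
Availability = 308 / (308 + 298)
Availability = 308 / 606
Availability = 50.8251%

50.8251%


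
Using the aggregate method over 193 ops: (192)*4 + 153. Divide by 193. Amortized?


Formula: Amortized cost = Total cost / Operations
Total cost = (192 * 4) + (1 * 153)
Total cost = 768 + 153 = 921
Amortized = 921 / 193 = 4.772

4.772


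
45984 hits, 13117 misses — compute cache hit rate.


Formula: hit rate = hits / (hits + misses) * 100
hit rate = 45984 / (45984 + 13117) * 100
hit rate = 45984 / 59101 * 100
hit rate = 77.81%

77.81%


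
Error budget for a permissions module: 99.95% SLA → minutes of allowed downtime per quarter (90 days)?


Formula: allowed downtime = period * (100 - SLA) / 100
Period (quarter (90 days)) = 129600 minutes
Unavailability fraction = (100 - 99.95) / 100
Allowed downtime = 129600 * (100 - 99.95) / 100
Allowed downtime = 64.8 minutes

64.8 minutes


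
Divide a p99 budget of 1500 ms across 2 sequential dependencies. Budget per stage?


Formula: per_stage = total_budget / stages
per_stage = 1500 / 2
per_stage = 750.0 ms

750.0 ms


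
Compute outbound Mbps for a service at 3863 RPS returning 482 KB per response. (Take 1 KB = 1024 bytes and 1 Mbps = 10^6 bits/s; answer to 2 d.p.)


Formula: Mbps = payload_bytes * RPS * 8 / 1e6
Payload per request = 482 KB = 482 * 1024 = 493568 bytes
Total bytes/sec = 493568 * 3863 = 1906653184
Total bits/sec = 1906653184 * 8 = 15253225472
Mbps = 15253225472 / 1e6 = 15253.23

15253.23 Mbps


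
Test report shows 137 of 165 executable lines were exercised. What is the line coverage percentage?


Coverage = covered / total * 100
Coverage = 137 / 165 * 100
Coverage = 83.03%

83.03%


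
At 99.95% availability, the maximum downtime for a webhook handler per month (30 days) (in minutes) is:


Formula: allowed downtime = period * (100 - SLA) / 100
Period (month (30 days)) = 43200 minutes
Unavailability fraction = (100 - 99.95) / 100
Allowed downtime = 43200 * (100 - 99.95) / 100
Allowed downtime = 21.6 minutes

21.6 minutes


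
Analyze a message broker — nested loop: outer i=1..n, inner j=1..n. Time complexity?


Reasoning: n iterations times n iterations
Complexity: O(n^2)

O(n^2)


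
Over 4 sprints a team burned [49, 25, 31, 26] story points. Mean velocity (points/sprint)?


Formula: Avg velocity = Total points / Number of sprints
Points: [49, 25, 31, 26]
Sum = 49 + 25 + 31 + 26 = 131
Avg velocity = 131 / 4 = 32.75 points/sprint

32.75 points/sprint


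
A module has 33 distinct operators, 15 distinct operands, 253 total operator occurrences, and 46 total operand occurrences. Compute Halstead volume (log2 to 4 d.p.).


Formula: V = N * log2(η), where N = N1 + N2 and η = η1 + η2
η = 33 + 15 = 48
N = 253 + 46 = 299
log2(48) ≈ 5.5850
V = 299 * 5.5850 = 1669.92

1669.92


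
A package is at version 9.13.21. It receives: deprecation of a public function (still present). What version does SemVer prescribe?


Current: 9.13.21
Change category: 'deprecation of a public function (still present)' → minor bump
SemVer rule: minor bump → increment MINOR, reset PATCH to 0 (MAJOR unchanged)
New: 9.14.0

9.14.0


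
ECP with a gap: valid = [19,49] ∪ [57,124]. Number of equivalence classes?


Valid ranges: [19,49] and [57,124]
Class 1: x < 19 — invalid
Class 2: 19 ≤ x ≤ 49 — valid
Class 3: 49 < x < 57 — invalid (gap between ranges)
Class 4: 57 ≤ x ≤ 124 — valid
Class 5: x > 124 — invalid
Total equivalence classes: 5

5 equivalence classes


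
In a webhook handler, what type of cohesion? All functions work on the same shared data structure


Reasoning: Functions share data
Type: Communicational cohesion

Communicational cohesion


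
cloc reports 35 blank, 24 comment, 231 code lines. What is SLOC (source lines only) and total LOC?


Total LOC = blank + comment + code
Total LOC = 35 + 24 + 231 = 290
SLOC (source only) = code = 231

Total LOC: 290, SLOC: 231


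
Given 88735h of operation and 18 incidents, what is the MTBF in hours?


Formula: MTBF = Total operating time / Number of failures
MTBF = 88735 / 18
MTBF = 4929.72 hours

4929.72 hours


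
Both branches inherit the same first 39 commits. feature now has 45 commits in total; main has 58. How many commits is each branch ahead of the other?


Common ancestor: commit #39
feature commits after divergence: 45 - 39 = 6
main commits after divergence: 58 - 39 = 19
feature is 6 commits ahead of main
main is 19 commits ahead of feature

feature ahead: 6, main ahead: 19


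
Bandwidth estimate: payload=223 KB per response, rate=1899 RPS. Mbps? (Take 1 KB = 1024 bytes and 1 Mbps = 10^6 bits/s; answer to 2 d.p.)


Formula: Mbps = payload_bytes * RPS * 8 / 1e6
Payload per request = 223 KB = 223 * 1024 = 228352 bytes
Total bytes/sec = 228352 * 1899 = 433640448
Total bits/sec = 433640448 * 8 = 3469123584
Mbps = 3469123584 / 1e6 = 3469.12

3469.12 Mbps


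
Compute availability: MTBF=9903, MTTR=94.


Availability = MTBF / (MTBF + MTTR)
Availability = 9903 / (9903 + 94)
Availability = 9903 / 9997
Availability = 99.0597%

99.0597%


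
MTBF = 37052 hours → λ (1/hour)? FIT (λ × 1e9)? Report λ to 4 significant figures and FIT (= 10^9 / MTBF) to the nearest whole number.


Formula: λ = 1 / MTBF; FIT = λ × 1e9 = 1e9 / MTBF
λ = 1 / 37052 ≈ 2.699e-05 failures/hour
FIT = 1e9 / 37052 ≈ 26989 failures per 1e9 hours (nearest whole number)

λ = 2.699e-05 /h, FIT = 26989


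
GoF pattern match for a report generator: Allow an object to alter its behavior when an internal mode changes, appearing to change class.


This matches the State pattern

State


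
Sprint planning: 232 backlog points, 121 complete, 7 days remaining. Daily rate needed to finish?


Formula: Required rate = Remaining points / Days left
Remaining = 232 - 121 = 111 points
Required rate = 111 / 7 = 15.86 points/day

15.86 points/day


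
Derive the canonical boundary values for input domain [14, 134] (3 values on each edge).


Range: [14, 134]
Boundaries: just below min, min, min+1, max-1, max, just above max
Values: [13, 14, 15, 133, 134, 135]

[13, 14, 15, 133, 134, 135]


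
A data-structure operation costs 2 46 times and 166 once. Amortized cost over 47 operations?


Formula: Amortized cost = Total cost / Operations
Total cost = (46 * 2) + (1 * 166)
Total cost = 92 + 166 = 258
Amortized = 258 / 47 = 5.4894

5.4894


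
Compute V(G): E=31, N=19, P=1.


Formula: V(G) = E - N + 2P
V(G) = 31 - 19 + 2*1
V(G) = 12 + 2
V(G) = 14

14


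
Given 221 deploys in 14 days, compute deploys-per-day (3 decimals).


Formula: deployments per day = releases / days
= 221 / 14
= 15.786 deploys/day
(equivalently, 110.5 deploys/week)

15.786 deploys/day


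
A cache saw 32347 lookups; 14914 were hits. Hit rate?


Formula: hit rate = hits / (hits + misses) * 100
hit rate = 14914 / (14914 + 17433) * 100
hit rate = 14914 / 32347 * 100
hit rate = 46.11%

46.11%


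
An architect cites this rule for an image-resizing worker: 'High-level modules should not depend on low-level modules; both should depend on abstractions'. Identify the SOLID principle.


This describes the Dependency Inversion Principle (DIP)

Dependency Inversion Principle (DIP)


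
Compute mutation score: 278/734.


Mutation score = killed / total * 100
Mutation score = 278 / 734 * 100
Mutation score = 37.87%

37.87%
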